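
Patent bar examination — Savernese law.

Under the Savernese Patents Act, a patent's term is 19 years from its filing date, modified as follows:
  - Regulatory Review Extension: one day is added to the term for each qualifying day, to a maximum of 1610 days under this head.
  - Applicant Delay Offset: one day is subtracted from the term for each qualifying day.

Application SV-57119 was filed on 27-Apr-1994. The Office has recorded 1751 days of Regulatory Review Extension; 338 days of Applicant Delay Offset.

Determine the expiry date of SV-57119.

Base term: filing date + 19 years → 27 April 2013.
Regulatory Review Extension: 1751 days claimed exceeds the 1610-day cap, so +1610 days → 23 September 2017.
Applicant Delay Offset: −338 days → 20 October 2016.

2016-10-20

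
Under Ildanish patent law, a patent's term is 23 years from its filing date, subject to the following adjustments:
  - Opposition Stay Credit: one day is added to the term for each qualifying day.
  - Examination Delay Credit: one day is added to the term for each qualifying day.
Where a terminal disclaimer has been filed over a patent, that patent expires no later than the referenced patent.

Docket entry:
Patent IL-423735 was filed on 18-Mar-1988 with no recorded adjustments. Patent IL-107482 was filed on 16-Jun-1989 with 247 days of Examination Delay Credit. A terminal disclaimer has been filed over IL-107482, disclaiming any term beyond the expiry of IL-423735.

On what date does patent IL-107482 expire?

March 18, 2011

Natural term of IL-107482:
  Base: filing + 23 years → 16 June 2012.
  Examination Delay Credit: +247 days → 18 February 2013.
Expiry of referenced patent IL-423735:
  Base: filing + 23 years → 18 March 2011.
Terminal disclaimer: IL-107482 expires on the earlier of 18 February 2013 and 18 March 2011.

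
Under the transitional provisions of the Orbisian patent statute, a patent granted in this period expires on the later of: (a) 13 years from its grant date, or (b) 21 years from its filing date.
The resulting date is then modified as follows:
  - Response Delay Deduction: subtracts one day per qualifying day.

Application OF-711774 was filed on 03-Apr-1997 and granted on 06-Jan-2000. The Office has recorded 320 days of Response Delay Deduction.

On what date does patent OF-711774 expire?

2017-05-18

(a) grant + 13 years → 6 January 2013.
(b) filing + 21 years → 3 April 2018.
Later of the two: 3 April 2018.
Response Delay Deduction: −320 days → 18 May 2017.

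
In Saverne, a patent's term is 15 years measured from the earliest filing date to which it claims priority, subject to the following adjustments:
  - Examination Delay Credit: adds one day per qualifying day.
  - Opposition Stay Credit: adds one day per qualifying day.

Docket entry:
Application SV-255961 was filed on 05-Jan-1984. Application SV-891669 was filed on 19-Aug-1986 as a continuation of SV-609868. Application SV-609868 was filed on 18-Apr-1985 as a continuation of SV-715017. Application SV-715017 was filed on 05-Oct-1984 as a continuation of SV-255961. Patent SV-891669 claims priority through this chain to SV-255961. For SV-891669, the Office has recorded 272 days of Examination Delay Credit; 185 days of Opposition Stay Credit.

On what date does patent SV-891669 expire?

April 6, 2000

Earliest priority filing: 5 January 1984.
Base term: 5 January 1984 + 15 years → 5 January 1999.
Examination Delay Credit: +272 days → 4 October 1999.
Opposition Stay Credit: +185 days → 6 April 2000.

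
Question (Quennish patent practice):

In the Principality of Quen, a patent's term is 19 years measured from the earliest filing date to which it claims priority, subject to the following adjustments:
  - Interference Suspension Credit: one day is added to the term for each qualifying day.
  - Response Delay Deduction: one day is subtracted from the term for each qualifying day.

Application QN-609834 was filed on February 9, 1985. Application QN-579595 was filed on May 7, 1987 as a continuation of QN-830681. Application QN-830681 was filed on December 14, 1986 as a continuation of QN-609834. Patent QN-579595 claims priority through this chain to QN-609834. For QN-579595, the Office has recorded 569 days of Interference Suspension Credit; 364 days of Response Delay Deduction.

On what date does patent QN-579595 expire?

2004-09-01

Earliest priority filing: 9 February 1985.
Base term: 9 February 1985 + 19 years → 9 February 2004.
Interference Suspension Credit: +569 days → 31 August 2005.
Response Delay Deduction: −364 days → 1 September 2004.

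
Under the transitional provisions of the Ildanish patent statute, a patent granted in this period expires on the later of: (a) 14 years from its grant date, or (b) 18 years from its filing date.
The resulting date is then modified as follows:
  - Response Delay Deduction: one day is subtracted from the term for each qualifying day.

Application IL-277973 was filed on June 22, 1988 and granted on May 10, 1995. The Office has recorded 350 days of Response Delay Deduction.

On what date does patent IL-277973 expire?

2008-05-25

(a) grant + 14 years → 10 May 2009.
(b) filing + 18 years → 22 June 2006.
Later of the two: 10 May 2009.
Response Delay Deduction: −350 days → 25 May 2008.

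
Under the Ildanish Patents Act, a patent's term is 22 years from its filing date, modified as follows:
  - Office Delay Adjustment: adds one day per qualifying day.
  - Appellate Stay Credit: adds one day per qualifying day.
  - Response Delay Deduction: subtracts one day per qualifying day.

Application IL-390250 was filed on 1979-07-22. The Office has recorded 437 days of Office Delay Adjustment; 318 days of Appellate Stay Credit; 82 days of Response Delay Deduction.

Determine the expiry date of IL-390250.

May 26, 2003

Base term: filing date + 22 years → 22 July 2001.
Office Delay Adjustment: +437 days → 2 October 2002.
Appellate Stay Credit: +318 days → 16 August 2003.
Response Delay Deduction: −82 days → 26 May 2003.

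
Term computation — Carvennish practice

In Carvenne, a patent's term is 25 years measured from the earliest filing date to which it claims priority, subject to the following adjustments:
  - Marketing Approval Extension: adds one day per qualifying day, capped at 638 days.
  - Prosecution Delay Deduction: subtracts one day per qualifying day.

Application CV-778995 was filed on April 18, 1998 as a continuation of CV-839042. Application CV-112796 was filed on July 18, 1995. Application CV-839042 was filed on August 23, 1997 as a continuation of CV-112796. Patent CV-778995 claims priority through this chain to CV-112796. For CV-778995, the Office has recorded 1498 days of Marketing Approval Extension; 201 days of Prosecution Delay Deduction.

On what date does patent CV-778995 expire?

Earliest priority filing: 18 July 1995.
Base term: 18 July 1995 + 25 years → 18 July 2020.
Marketing Approval Extension: 1498 days claimed exceeds the 638-day cap, so +638 days → 17 April 2022.
Prosecution Delay Deduction: −201 days → 28 September 2021.

2021-09-28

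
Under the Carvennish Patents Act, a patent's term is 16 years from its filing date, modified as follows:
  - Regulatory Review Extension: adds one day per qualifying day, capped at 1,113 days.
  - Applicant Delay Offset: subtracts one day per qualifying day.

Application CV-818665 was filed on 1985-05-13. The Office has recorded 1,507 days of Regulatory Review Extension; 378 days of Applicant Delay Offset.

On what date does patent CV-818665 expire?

Base term: filing date + 16 years → 13 May 2001.
Regulatory Review Extension: 1507 days claimed exceeds the 1113-day cap, so +1113 days → 30 May 2004.
Applicant Delay Offset: −378 days → 18 May 2003.

2003-05-18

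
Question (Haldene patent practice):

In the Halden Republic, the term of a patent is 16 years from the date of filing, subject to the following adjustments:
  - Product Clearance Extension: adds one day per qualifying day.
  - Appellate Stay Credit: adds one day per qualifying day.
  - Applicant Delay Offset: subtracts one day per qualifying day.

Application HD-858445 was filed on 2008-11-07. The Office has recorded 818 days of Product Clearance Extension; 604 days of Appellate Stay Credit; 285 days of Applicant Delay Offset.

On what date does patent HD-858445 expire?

Base term: filing date + 16 years → 7 November 2024.
Product Clearance Extension: +818 days → 3 February 2027.
Appellate Stay Credit: +604 days → 29 September 2028.
Applicant Delay Offset: −285 days → 19 December 2027.

2027-12-19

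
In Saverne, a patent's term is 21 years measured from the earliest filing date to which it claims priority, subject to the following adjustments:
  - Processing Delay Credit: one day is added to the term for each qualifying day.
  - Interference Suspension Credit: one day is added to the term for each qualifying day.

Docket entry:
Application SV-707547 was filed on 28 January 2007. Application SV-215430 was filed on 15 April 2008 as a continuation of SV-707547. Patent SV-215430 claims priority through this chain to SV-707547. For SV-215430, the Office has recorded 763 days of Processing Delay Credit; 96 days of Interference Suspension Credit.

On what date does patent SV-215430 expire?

June 5, 2030

Earliest priority filing: 28 January 2007.
Base term: 28 January 2007 + 21 years → 28 January 2028.
Processing Delay Credit: +763 days → 1 March 2030.
Interference Suspension Credit: +96 days → 5 June 2030.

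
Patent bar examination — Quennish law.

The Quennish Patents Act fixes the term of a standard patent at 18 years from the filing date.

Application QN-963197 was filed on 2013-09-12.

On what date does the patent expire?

September 12, 2031

Filing date + 18 years → 12 September 2031.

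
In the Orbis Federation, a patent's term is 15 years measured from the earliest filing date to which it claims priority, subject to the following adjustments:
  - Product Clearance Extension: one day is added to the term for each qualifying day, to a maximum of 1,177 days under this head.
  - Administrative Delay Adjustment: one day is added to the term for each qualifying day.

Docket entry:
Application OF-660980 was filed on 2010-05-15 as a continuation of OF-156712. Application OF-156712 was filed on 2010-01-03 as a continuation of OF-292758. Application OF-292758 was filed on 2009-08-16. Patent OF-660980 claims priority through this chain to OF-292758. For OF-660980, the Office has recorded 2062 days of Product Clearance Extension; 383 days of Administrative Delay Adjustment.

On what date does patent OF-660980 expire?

Earliest priority filing: 16 August 2009.
Base term: 16 August 2009 + 15 years → 16 August 2024.
Product Clearance Extension: 2062 days claimed exceeds the 1177-day cap, so +1177 days → 6 November 2027.
Administrative Delay Adjustment: +383 days → 23 November 2028.

November 23, 2028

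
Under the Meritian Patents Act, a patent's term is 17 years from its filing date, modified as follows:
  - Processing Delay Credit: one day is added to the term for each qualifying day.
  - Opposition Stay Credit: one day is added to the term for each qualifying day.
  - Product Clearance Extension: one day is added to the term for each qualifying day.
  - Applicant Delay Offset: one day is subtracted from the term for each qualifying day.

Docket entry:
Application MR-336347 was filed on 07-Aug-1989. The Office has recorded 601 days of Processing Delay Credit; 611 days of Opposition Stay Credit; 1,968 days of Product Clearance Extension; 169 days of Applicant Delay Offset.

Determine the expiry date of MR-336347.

Base term: filing date + 17 years → 7 August 2006.
Processing Delay Credit: +601 days → 30 March 2008.
Opposition Stay Credit: +611 days → 1 December 2009.
Product Clearance Extension: +1968 days → 22 April 2015.
Applicant Delay Offset: −169 days → 4 November 2014.

November 4, 2014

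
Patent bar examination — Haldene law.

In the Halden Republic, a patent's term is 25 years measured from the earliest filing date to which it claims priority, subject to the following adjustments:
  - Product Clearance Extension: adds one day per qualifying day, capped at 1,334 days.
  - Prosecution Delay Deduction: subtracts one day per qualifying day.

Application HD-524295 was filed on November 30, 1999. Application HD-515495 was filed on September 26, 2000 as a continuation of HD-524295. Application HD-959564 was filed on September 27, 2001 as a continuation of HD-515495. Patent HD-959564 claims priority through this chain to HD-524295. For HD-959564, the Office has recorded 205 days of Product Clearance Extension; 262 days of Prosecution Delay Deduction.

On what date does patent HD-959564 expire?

Earliest priority filing: 30 November 1999.
Base term: 30 November 1999 + 25 years → 30 November 2024.
Product Clearance Extension: 205 days (within the 1334-day cap) → +205 days → 23 June 2025.
Prosecution Delay Deduction: −262 days → 4 October 2024.

October 4, 2024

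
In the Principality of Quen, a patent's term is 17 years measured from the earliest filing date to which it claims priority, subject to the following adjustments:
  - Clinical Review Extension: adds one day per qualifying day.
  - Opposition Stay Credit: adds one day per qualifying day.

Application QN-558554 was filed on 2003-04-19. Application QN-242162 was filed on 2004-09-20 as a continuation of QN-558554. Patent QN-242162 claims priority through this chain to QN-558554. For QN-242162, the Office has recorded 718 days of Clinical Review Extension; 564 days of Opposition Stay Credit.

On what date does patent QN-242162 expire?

October 23, 2023

Earliest priority filing: 19 April 2003.
Base term: 19 April 2003 + 17 years → 19 April 2020.
Clinical Review Extension: +718 days → 7 April 2022.
Opposition Stay Credit: +564 days → 23 October 2023.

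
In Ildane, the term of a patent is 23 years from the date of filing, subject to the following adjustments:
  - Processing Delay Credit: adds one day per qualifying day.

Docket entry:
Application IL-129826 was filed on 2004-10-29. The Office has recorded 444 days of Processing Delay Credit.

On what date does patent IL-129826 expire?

January 15, 2029

Base term: filing date + 23 years → 29 October 2027.
Processing Delay Credit: +444 days → 15 January 2029.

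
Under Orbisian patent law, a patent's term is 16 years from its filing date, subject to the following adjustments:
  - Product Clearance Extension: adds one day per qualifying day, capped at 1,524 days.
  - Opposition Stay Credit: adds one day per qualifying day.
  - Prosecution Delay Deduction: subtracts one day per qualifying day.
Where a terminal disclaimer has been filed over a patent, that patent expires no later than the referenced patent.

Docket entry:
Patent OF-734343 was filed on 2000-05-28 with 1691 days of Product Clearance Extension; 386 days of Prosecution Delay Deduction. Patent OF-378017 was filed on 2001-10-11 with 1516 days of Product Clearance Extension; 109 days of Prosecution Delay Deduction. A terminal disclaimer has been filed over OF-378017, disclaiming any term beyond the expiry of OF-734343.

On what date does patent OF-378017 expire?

Natural term of OF-378017:
  Base: filing + 16 years → 11 October 2017.
  Product Clearance Extension: 1516 days (within the 1524-day cap) → +1516 days → 5 December 2021.
  Prosecution Delay Deduction: −109 days → 18 August 2021.
Expiry of referenced patent OF-734343:
  Base: filing + 16 years → 28 May 2016.
  Product Clearance Extension: 1691 days claimed exceeds the 1524-day cap, so +1524 days → 30 July 2020.
  Prosecution Delay Deduction: −386 days → 10 July 2019.
Terminal disclaimer: OF-378017 expires on the earlier of 18 August 2021 and 10 July 2019.

July 10, 2019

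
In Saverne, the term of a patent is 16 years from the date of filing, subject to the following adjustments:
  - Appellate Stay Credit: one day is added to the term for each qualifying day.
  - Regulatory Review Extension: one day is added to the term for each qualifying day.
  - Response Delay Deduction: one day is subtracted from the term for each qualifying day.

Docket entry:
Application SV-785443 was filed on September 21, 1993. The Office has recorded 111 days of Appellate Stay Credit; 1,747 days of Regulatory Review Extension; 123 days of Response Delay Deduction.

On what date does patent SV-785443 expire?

Base term: filing date + 16 years → 21 September 2009.
Appellate Stay Credit: +111 days → 10 January 2010.
Regulatory Review Extension: +1747 days → 23 October 2014.
Response Delay Deduction: −123 days → 22 June 2014.

2014-06-22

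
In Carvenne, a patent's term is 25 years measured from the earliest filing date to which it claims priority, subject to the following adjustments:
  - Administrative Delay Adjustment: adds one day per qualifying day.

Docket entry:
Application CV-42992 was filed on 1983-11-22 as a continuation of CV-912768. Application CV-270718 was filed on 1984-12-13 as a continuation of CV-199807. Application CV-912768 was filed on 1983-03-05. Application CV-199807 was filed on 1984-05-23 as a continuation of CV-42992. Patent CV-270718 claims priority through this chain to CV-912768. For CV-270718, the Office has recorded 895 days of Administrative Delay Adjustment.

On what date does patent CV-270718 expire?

Earliest priority filing: 5 March 1983.
Base term: 5 March 1983 + 25 years → 5 March 2008.
Administrative Delay Adjustment: +895 days → 17 August 2010.

2010-08-17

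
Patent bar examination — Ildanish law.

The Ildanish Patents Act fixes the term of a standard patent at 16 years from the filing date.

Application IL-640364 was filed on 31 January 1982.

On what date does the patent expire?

Filing date + 16 years → 31 January 1998.

January 31, 1998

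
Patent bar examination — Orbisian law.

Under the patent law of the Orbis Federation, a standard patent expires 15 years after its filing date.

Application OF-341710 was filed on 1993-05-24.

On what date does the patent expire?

Filing date + 15 years → 24 May 2008.

May 24, 2008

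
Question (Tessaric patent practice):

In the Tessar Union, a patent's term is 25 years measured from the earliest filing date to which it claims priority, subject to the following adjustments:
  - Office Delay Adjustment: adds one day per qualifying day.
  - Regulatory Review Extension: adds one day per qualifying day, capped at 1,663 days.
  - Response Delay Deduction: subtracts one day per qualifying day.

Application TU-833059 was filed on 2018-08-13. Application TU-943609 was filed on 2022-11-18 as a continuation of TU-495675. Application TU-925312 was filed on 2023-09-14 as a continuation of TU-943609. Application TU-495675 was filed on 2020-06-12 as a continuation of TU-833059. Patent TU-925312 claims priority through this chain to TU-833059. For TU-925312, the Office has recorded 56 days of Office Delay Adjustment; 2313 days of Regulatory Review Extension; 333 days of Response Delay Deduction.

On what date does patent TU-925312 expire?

2047-05-30

Earliest priority filing: 13 August 2018.
Base term: 13 August 2018 + 25 years → 13 August 2043.
Office Delay Adjustment: +56 days → 8 October 2043.
Regulatory Review Extension: 2313 days claimed exceeds the 1663-day cap, so +1663 days → 27 April 2048.
Response Delay Deduction: −333 days → 30 May 2047.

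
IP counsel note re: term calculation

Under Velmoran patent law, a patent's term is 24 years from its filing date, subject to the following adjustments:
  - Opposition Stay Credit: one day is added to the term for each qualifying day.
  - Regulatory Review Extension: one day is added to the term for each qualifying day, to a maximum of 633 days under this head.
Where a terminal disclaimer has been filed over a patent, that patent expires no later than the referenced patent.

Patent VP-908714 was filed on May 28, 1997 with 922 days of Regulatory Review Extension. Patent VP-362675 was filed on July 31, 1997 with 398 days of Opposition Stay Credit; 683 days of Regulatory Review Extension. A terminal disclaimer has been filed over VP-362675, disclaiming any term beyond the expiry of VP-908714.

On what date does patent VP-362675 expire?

2023-02-20

Natural term of VP-362675:
  Base: filing + 24 years → 31 July 2021.
  Opposition Stay Credit: +398 days → 2 September 2022.
  Regulatory Review Extension: 683 days claimed exceeds the 633-day cap, so +633 days → 27 May 2024.
Expiry of referenced patent VP-908714:
  Base: filing + 24 years → 28 May 2021.
  Regulatory Review Extension: 922 days claimed exceeds the 633-day cap, so +633 days → 20 February 2023.
Terminal disclaimer: VP-362675 expires on the earlier of 27 May 2024 and 20 February 2023.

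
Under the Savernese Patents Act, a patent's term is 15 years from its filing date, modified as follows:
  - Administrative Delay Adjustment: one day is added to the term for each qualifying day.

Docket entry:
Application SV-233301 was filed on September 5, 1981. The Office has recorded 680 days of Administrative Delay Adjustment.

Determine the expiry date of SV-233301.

Base term: filing date + 15 years → 5 September 1996.
Administrative Delay Adjustment: +680 days → 17 July 1998.

July 17, 1998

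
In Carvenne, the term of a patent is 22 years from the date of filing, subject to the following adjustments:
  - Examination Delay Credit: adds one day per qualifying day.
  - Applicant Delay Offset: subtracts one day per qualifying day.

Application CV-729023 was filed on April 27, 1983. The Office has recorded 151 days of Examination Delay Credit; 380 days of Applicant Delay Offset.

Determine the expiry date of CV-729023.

September 10, 2004

Base term: filing date + 22 years → 27 April 2005.
Examination Delay Credit: +151 days → 25 September 2005.
Applicant Delay Offset: −380 days → 10 September 2004.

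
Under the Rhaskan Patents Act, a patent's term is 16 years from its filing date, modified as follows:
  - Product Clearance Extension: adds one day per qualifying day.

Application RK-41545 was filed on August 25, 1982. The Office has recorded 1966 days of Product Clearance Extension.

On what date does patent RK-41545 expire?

January 12, 2004

Base term: filing date + 16 years → 25 August 1998.
Product Clearance Extension: +1966 days → 12 January 2004.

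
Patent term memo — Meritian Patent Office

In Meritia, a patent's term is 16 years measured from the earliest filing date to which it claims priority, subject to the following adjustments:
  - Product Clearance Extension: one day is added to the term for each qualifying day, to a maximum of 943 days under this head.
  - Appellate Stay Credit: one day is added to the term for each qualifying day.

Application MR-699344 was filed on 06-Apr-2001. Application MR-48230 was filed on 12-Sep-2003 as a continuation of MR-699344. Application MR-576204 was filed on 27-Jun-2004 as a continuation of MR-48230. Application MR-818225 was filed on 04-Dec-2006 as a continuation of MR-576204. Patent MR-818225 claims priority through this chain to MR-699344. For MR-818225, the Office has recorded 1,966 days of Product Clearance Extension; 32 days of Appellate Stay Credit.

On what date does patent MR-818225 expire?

Earliest priority filing: 6 April 2001.
Base term: 6 April 2001 + 16 years → 6 April 2017.
Product Clearance Extension: 1966 days claimed exceeds the 943-day cap, so +943 days → 5 November 2019.
Appellate Stay Credit: +32 days → 7 December 2019.

December 7, 2019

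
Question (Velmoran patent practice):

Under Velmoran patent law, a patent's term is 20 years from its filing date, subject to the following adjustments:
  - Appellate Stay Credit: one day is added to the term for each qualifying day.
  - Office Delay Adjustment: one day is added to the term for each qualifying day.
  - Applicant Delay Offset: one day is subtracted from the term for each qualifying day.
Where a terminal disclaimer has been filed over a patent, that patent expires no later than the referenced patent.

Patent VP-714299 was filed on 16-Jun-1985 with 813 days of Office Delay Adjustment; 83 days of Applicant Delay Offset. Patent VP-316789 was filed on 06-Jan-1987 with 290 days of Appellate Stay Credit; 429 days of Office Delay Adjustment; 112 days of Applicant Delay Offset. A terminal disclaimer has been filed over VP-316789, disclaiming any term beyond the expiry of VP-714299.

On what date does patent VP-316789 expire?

2007-06-16

Natural term of VP-316789:
  Base: filing + 20 years → 6 January 2007.
  Appellate Stay Credit: +290 days → 23 October 2007.
  Office Delay Adjustment: +429 days → 25 December 2008.
  Applicant Delay Offset: −112 days → 4 September 2008.
Expiry of referenced patent VP-714299:
  Base: filing + 20 years → 16 June 2005.
  Office Delay Adjustment: +813 days → 7 September 2007.
  Applicant Delay Offset: −83 days → 16 June 2007.
Terminal disclaimer: VP-316789 expires on the earlier of 4 September 2008 and 16 June 2007.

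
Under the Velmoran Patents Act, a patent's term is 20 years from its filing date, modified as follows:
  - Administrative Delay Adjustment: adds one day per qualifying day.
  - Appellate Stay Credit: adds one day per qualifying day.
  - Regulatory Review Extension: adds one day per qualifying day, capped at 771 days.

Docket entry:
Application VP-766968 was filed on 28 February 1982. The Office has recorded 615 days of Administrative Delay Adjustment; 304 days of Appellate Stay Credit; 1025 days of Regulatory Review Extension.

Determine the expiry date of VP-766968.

2006-10-15

Base term: filing date + 20 years → 28 February 2002.
Administrative Delay Adjustment: +615 days → 5 November 2003.
Appellate Stay Credit: +304 days → 4 September 2004.
Regulatory Review Extension: 1025 days claimed exceeds the 771-day cap, so +771 days → 15 October 2006.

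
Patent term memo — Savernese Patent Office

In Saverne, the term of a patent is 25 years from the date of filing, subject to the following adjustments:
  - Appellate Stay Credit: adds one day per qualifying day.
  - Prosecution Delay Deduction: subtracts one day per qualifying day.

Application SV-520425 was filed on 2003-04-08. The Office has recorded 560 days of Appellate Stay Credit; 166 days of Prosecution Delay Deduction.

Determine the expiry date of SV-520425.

May 7, 2029

Base term: filing date + 25 years → 8 April 2028.
Appellate Stay Credit: +560 days → 20 October 2029.
Prosecution Delay Deduction: −166 days → 7 May 2029.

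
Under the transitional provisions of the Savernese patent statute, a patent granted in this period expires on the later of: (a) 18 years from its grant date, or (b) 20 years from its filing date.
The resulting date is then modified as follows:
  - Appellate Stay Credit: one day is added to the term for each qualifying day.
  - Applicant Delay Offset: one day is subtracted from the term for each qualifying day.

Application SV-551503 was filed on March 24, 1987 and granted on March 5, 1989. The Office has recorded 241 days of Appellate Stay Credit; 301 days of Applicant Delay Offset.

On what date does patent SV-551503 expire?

(a) grant + 18 years → 5 March 2007.
(b) filing + 20 years → 24 March 2007.
Later of the two: 24 March 2007.
Appellate Stay Credit: +241 days → 20 November 2007.
Applicant Delay Offset: −301 days → 23 January 2007.

January 23, 2007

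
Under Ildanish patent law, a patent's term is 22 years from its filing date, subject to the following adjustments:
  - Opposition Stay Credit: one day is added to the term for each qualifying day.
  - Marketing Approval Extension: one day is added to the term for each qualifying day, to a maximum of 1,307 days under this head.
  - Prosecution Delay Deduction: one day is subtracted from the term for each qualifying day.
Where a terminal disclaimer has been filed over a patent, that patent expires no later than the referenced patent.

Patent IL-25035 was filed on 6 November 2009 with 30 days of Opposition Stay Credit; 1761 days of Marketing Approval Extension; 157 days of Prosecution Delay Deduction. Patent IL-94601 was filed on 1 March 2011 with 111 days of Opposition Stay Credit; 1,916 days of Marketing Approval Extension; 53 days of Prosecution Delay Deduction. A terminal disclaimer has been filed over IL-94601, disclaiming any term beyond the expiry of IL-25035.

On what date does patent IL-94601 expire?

Natural term of IL-94601:
  Base: filing + 22 years → 1 March 2033.
  Opposition Stay Credit: +111 days → 20 June 2033.
  Marketing Approval Extension: 1916 days claimed exceeds the 1307-day cap, so +1307 days → 17 January 2037.
  Prosecution Delay Deduction: −53 days → 25 November 2036.
Expiry of referenced patent IL-25035:
  Base: filing + 22 years → 6 November 2031.
  Opposition Stay Credit: +30 days → 6 December 2031.
  Marketing Approval Extension: 1761 days claimed exceeds the 1307-day cap, so +1307 days → 5 July 2035.
  Prosecution Delay Deduction: −157 days → 29 January 2035.
Terminal disclaimer: IL-94601 expires on the earlier of 25 November 2036 and 29 January 2035.

2035-01-29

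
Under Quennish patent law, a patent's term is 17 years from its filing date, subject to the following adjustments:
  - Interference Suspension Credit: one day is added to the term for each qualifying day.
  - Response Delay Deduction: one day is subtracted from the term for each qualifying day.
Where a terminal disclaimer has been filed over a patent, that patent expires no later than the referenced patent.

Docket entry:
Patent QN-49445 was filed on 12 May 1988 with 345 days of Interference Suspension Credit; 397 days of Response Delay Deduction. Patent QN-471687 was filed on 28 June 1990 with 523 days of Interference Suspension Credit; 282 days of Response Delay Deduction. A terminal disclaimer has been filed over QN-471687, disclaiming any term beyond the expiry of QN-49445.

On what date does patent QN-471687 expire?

Natural term of QN-471687:
  Base: filing + 17 years → 28 June 2007.
  Interference Suspension Credit: +523 days → 2 December 2008.
  Response Delay Deduction: −282 days → 24 February 2008.
Expiry of referenced patent QN-49445:
  Base: filing + 17 years → 12 May 2005.
  Interference Suspension Credit: +345 days → 22 April 2006.
  Response Delay Deduction: −397 days → 21 March 2005.
Terminal disclaimer: QN-471687 expires on the earlier of 24 February 2008 and 21 March 2005.

March 21, 2005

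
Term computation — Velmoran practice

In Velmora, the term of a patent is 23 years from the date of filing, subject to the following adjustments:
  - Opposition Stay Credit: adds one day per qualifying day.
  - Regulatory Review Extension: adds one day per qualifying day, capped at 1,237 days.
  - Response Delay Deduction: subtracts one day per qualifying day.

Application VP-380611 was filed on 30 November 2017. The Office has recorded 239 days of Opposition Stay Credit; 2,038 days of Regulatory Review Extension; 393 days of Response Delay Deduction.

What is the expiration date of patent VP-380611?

Base term: filing date + 23 years → 30 November 2040.
Opposition Stay Credit: +239 days → 27 July 2041.
Regulatory Review Extension: 2038 days claimed exceeds the 1237-day cap, so +1237 days → 15 December 2044.
Response Delay Deduction: −393 days → 18 November 2043.

2043-11-18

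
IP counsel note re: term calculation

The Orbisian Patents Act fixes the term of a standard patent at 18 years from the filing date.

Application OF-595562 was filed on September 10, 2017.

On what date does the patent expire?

Filing date + 18 years → 10 September 2035.

September 10, 2035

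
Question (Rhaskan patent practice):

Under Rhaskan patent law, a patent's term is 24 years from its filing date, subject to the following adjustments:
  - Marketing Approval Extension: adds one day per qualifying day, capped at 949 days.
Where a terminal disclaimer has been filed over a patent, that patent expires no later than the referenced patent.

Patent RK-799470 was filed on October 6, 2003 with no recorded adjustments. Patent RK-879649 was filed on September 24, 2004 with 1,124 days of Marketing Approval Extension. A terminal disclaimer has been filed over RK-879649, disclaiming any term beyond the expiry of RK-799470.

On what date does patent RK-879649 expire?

Natural term of RK-879649:
  Base: filing + 24 years → 24 September 2028.
  Marketing Approval Extension: 1124 days claimed exceeds the 949-day cap, so +949 days → 1 May 2031.
Expiry of referenced patent RK-799470:
  Base: filing + 24 years → 6 October 2027.
Terminal disclaimer: RK-879649 expires on the earlier of 1 May 2031 and 6 October 2027.

2027-10-06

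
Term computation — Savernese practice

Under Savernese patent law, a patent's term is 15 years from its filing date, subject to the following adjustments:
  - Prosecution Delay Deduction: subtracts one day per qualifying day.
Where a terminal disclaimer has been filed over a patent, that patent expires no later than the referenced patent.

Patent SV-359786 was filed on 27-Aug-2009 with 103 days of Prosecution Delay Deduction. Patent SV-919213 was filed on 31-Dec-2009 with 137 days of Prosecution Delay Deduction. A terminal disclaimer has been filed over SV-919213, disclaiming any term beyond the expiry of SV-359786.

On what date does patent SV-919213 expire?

2024-05-16

Natural term of SV-919213:
  Base: filing + 15 years → 31 December 2024.
  Prosecution Delay Deduction: −137 days → 16 August 2024.
Expiry of referenced patent SV-359786:
  Base: filing + 15 years → 27 August 2024.
  Prosecution Delay Deduction: −103 days → 16 May 2024.
Terminal disclaimer: SV-919213 expires on the earlier of 16 August 2024 and 16 May 2024.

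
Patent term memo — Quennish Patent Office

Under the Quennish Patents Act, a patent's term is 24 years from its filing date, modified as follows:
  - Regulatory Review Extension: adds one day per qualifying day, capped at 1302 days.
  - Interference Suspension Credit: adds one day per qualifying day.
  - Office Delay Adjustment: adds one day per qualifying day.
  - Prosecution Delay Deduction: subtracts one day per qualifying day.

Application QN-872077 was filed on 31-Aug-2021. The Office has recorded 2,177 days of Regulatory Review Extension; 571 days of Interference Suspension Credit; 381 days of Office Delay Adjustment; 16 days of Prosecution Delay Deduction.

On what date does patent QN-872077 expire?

2051-10-17

Base term: filing date + 24 years → 31 August 2045.
Regulatory Review Extension: 2177 days claimed exceeds the 1302-day cap, so +1302 days → 25 March 2049.
Interference Suspension Credit: +571 days → 17 October 2050.
Office Delay Adjustment: +381 days → 2 November 2051.
Prosecution Delay Deduction: −16 days → 17 October 2051.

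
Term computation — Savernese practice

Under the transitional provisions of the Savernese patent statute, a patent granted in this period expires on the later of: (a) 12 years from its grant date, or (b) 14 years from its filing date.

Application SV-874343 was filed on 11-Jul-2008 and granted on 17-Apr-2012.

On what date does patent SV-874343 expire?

(a) grant + 12 years → 17 April 2024.
(b) filing + 14 years → 11 July 2022.
Later of the two: 17 April 2024.

April 17, 2024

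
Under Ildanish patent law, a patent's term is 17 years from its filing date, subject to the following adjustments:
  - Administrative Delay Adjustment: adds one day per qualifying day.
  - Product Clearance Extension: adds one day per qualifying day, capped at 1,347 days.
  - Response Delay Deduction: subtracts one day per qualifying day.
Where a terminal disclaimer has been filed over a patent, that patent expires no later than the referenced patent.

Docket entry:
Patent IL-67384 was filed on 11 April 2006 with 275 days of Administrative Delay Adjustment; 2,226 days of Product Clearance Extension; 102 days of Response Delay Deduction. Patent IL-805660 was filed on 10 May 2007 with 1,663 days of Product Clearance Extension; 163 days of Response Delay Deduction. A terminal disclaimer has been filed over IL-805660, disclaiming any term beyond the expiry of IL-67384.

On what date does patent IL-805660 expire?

Natural term of IL-805660:
  Base: filing + 17 years → 10 May 2024.
  Product Clearance Extension: 1663 days claimed exceeds the 1347-day cap, so +1347 days → 17 January 2028.
  Response Delay Deduction: −163 days → 7 August 2027.
Expiry of referenced patent IL-67384:
  Base: filing + 17 years → 11 April 2023.
  Administrative Delay Adjustment: +275 days → 11 January 2024.
  Product Clearance Extension: 2226 days claimed exceeds the 1347-day cap, so +1347 days → 19 September 2027.
  Response Delay Deduction: −102 days → 9 June 2027.
Terminal disclaimer: IL-805660 expires on the earlier of 7 August 2027 and 9 June 2027.

2027-06-09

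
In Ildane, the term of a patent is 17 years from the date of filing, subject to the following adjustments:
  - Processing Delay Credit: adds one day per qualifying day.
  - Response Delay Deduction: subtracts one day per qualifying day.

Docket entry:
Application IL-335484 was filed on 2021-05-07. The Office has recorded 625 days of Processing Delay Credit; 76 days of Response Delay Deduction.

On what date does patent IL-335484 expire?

Base term: filing date + 17 years → 7 May 2038.
Processing Delay Credit: +625 days → 22 January 2040.
Response Delay Deduction: −76 days → 7 November 2039.

2039-11-07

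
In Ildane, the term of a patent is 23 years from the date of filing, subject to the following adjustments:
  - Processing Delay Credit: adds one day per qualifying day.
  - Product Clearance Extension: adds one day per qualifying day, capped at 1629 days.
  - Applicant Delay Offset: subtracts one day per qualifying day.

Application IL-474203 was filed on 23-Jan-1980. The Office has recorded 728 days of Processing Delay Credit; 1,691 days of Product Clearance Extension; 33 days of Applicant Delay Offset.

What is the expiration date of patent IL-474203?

Base term: filing date + 23 years → 23 January 2003.
Processing Delay Credit: +728 days → 20 January 2005.
Product Clearance Extension: 1691 days claimed exceeds the 1629-day cap, so +1629 days → 7 July 2009.
Applicant Delay Offset: −33 days → 4 June 2009.

2009-06-04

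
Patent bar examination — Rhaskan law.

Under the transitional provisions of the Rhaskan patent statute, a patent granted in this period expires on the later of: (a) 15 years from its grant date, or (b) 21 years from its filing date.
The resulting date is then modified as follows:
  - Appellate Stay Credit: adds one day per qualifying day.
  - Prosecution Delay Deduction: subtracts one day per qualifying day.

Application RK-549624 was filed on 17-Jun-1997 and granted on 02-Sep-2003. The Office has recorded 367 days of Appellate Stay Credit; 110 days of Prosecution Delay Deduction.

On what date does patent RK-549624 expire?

2019-05-17

(a) grant + 15 years → 2 September 2018.
(b) filing + 21 years → 17 June 2018.
Later of the two: 2 September 2018.
Appellate Stay Credit: +367 days → 4 September 2019.
Prosecution Delay Deduction: −110 days → 17 May 2019.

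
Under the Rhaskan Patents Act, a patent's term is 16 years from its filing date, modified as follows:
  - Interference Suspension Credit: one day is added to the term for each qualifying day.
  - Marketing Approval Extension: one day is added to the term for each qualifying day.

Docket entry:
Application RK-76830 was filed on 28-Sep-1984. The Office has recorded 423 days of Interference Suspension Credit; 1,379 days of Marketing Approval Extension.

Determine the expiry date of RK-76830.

Base term: filing date + 16 years → 28 September 2000.
Interference Suspension Credit: +423 days → 25 November 2001.
Marketing Approval Extension: +1379 days → 4 September 2005.

September 4, 2005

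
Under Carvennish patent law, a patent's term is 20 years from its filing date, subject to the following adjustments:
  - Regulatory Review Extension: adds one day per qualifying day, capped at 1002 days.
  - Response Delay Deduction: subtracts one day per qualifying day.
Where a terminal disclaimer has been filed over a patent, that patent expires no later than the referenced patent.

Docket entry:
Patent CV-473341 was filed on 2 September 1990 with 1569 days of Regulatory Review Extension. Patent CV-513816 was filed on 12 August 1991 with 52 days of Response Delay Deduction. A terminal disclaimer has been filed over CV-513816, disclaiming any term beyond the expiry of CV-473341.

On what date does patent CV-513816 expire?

June 21, 2011

Natural term of CV-513816:
  Base: filing + 20 years → 12 August 2011.
  Response Delay Deduction: −52 days → 21 June 2011.
Expiry of referenced patent CV-473341:
  Base: filing + 20 years → 2 September 2010.
  Regulatory Review Extension: 1569 days claimed exceeds the 1002-day cap, so +1002 days → 31 May 2013.
Terminal disclaimer: CV-513816 expires on the earlier of 21 June 2011 and 31 May 2013.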